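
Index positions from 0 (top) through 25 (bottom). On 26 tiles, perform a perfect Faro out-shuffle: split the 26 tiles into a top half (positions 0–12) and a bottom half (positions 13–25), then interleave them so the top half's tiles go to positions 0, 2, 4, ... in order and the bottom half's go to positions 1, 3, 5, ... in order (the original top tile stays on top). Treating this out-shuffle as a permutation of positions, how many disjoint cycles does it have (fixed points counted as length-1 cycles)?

Trace each unvisited position around until it returns:
(0) (1 2 4 8 16 7 ... len 20) (5 10 20 15) (25)
4 cycles in total.

4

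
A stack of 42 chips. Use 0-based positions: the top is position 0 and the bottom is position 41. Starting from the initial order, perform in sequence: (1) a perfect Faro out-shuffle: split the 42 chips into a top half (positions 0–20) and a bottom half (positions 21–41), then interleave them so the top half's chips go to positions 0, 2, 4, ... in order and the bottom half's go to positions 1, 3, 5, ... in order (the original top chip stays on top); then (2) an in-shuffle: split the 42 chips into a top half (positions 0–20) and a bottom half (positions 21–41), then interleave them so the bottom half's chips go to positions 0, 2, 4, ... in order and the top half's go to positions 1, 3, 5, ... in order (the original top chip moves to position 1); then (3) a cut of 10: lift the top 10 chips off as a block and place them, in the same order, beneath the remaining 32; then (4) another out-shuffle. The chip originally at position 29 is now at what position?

9

Track the chip from position 29 forward through each operation:
  after op 1 (out-shuffle): 29 → 17
  after op 2 (in-shuffle): 17 → 35
  after op 3 (cut 10): 35 → 25
  after op 4 (out-shuffle): 25 → 9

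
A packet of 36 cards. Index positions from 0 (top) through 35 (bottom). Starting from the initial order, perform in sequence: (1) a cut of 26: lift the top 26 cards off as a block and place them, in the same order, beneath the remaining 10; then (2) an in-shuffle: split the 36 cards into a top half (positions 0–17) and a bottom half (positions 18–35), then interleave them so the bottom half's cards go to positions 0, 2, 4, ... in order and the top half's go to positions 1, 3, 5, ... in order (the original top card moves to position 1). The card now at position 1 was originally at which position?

Undo the operations in reverse order, starting from position 1:
  undo op 2 (in-shuffle, from top half): 1 ← 0
  undo op 1 (cut 26): 0 ← 26
So the card at position 1 came from original position 26.

26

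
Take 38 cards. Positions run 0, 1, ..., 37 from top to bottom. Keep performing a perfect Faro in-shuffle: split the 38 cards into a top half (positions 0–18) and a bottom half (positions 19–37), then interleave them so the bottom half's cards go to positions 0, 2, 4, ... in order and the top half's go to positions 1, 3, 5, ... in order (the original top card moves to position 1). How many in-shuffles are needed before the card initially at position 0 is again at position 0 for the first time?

12

Follow position 0 under repeated in-shuffles:
0 → 1 → 3 → 7 → 15 → 31 → 24 → 10 → 21 → 4 → 9 → 19 → 0
It first returns after 12 in-shuffles.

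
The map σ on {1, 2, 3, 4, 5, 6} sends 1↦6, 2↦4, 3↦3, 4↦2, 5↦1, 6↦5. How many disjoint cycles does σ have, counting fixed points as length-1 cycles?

3

Cycle decomposition: (1 6 5) (2 4) (3).
3 cycles.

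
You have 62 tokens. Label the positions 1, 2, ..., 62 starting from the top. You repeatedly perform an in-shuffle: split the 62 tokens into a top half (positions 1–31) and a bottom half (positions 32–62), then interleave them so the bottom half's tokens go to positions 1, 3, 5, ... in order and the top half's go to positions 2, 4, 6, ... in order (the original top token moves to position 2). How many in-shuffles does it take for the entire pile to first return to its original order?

The in-shuffle permutes the 62 positions with cycle lengths [2, 3, 3, 6, 6, 6, 6, 6, 6, 6, 6, 6].
Every token is home exactly when every cycle has completed a whole number of laps, i.e. after lcm(2, 3, 6) = 6 in-shuffles.

6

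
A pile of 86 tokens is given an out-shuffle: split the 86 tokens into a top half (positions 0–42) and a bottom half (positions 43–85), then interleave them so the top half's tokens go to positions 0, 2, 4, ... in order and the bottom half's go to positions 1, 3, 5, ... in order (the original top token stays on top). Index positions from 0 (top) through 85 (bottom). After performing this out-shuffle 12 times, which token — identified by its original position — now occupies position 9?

59

Work backwards from position 9, undoing one out-shuffle at a time:
9 ← 47 ← 66 ← 33 ← 59 ← 72 ← 36 ← 18 ← 9 ← 47 ← 66 ← 33 ← 59
So the token now at position 9 started at position 59.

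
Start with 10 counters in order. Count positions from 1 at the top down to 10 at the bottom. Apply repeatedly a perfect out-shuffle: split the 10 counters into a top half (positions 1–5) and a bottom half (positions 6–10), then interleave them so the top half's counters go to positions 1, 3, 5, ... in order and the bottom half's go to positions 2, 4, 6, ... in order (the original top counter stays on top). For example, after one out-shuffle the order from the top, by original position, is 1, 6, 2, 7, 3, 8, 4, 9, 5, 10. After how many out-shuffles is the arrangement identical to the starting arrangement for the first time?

6

The out-shuffle permutes the 10 positions with cycle lengths [1, 1, 2, 6].
Every counter is home exactly when every cycle has completed a whole number of laps, i.e. after lcm(1, 2, 6) = 6 out-shuffles.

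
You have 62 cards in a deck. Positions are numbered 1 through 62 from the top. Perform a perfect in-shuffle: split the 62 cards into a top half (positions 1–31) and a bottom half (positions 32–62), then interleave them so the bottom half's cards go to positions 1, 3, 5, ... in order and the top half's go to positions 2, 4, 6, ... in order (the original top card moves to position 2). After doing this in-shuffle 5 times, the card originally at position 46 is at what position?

Track the card's position through each in-shuffle:
46 → 29 → 58 → 53 → 43 → 23

23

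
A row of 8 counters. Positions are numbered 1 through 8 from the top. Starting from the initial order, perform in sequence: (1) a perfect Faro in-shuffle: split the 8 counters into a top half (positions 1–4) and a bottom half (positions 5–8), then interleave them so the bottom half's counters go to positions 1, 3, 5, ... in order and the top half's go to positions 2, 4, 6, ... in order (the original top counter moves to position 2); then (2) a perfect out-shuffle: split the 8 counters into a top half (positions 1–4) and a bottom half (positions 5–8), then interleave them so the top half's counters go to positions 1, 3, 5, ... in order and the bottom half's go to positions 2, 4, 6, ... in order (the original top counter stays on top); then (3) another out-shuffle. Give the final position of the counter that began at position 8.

4

Track the counter from position 8 forward through each operation:
  after op 1 (in-shuffle): 8 → 7
  after op 2 (out-shuffle): 7 → 6
  after op 3 (out-shuffle): 6 → 4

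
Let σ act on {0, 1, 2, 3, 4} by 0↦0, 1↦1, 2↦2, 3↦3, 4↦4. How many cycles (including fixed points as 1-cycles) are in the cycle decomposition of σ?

5

Cycle decomposition: (0) (1) (2) (3) (4).
5 cycles.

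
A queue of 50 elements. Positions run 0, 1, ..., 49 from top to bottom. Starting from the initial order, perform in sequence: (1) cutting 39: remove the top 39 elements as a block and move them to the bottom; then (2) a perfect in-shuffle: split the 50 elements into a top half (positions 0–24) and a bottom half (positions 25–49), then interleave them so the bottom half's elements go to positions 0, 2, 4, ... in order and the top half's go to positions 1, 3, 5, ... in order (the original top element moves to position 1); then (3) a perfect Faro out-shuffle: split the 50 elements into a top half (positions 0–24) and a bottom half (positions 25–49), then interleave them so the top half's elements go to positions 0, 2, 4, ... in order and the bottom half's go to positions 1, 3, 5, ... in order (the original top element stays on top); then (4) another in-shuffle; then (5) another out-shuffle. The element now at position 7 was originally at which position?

Undo the operations in reverse order, starting from position 7:
  undo op 5 (out-shuffle, from bottom half): 7 ← 28
  undo op 4 (in-shuffle, from bottom half): 28 ← 39
  undo op 3 (out-shuffle, from bottom half): 39 ← 44
  undo op 2 (in-shuffle, from bottom half): 44 ← 47
  undo op 1 (cut 39): 47 ← 36
So the element at position 7 came from original position 36.

36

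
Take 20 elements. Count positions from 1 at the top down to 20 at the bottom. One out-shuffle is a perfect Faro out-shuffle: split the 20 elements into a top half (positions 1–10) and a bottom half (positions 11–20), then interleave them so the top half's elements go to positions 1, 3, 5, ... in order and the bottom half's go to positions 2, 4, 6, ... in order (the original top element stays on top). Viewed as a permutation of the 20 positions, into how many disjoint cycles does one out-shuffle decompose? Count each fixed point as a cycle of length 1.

3

Trace each unvisited position around until it returns:
(1) (2 3 5 9 17 14 ... len 18) (20)
3 cycles in total.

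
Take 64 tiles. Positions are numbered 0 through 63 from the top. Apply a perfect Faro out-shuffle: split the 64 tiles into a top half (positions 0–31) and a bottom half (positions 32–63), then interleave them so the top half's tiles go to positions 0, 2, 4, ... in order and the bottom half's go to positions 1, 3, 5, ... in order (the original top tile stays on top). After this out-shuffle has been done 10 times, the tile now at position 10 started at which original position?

40

Work backwards from position 10, undoing one out-shuffle at a time:
10 ← 5 ← 34 ← 17 ← 40 ← 20 ← 10 ← 5 ← 34 ← 17 ← 40
So the tile now at position 10 started at position 40.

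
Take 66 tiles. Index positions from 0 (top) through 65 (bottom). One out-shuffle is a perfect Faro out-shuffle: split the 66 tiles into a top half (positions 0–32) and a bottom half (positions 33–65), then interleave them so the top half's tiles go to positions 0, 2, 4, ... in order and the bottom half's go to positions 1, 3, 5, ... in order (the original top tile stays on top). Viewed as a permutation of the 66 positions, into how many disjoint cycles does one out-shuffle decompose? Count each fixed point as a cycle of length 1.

Trace each unvisited position around until it returns:
(0) (1 2 4 8 16 32 ... len 12) (3 6 12 24 48 31 ... len 12) (5 10 20 40 15 30 ... len 12) (7 14 28 56 47 29 ... len 12) (11 22 44 23 46 27 ... len 12) (13 26 52 39) (65)
8 cycles in total.

8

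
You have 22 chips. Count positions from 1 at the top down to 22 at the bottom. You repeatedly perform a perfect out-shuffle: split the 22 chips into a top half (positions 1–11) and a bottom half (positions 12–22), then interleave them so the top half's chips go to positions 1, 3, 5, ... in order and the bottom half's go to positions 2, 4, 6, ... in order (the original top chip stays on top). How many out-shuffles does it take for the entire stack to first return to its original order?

6

The out-shuffle permutes the 22 positions with cycle lengths [1, 1, 2, 3, 3, 6, 6].
Every chip is home exactly when every cycle has completed a whole number of laps, i.e. after lcm(1, 2, 3, 6) = 6 out-shuffles.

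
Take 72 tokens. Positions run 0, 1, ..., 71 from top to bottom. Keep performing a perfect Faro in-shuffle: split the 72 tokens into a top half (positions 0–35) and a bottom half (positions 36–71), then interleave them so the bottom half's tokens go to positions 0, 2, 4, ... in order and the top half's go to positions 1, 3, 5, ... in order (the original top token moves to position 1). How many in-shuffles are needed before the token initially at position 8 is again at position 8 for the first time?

Follow position 8 under repeated in-shuffles:
8 → 17 → 35 → 71 → 70 → 68 → 64 → 56 → 40 → 8
It first returns after 9 in-shuffles.

9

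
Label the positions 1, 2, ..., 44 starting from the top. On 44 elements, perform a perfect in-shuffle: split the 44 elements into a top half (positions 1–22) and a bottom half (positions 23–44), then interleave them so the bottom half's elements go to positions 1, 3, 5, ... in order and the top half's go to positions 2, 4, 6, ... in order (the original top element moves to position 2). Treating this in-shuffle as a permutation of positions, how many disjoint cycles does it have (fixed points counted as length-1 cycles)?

Trace each unvisited position around until it returns:
(1 2 4 8 16 32 ... len 12) (3 6 12 24) (5 10 20 40 35 25) (7 14 28 11 22 44 ... len 12) (9 18 36 27) (15 30) (21 42 39 33)
7 cycles in total.

7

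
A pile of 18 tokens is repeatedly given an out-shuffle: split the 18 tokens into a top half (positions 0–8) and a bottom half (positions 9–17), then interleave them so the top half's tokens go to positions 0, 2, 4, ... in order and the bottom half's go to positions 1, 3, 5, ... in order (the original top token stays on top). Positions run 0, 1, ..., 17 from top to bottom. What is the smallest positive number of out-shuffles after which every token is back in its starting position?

8

The out-shuffle permutes the 18 positions with cycle lengths [1, 1, 8, 8].
Every token is home exactly when every cycle has completed a whole number of laps, i.e. after lcm(1, 8) = 8 out-shuffles.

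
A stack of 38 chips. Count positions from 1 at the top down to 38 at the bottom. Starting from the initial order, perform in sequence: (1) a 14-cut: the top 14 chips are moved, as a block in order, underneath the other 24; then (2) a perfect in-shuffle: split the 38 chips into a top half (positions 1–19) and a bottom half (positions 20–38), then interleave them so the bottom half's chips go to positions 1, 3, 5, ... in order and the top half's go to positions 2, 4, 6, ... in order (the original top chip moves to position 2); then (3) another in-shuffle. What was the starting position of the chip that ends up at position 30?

3

Undo the operations in reverse order, starting from position 30:
  undo op 3 (in-shuffle, from top half): 30 ← 15
  undo op 2 (in-shuffle, from bottom half): 15 ← 27
  undo op 1 (cut 14): 27 ← 3
So the chip at position 30 came from original position 3.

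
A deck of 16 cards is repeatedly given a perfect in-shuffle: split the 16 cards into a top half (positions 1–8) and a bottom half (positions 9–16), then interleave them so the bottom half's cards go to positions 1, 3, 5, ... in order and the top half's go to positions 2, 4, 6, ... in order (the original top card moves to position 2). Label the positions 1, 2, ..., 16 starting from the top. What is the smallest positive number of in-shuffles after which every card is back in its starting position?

The in-shuffle permutes the 16 positions with cycle lengths [8, 8].
Every card is home exactly when every cycle has completed a whole number of laps, i.e. after lcm(8) = 8 in-shuffles.

8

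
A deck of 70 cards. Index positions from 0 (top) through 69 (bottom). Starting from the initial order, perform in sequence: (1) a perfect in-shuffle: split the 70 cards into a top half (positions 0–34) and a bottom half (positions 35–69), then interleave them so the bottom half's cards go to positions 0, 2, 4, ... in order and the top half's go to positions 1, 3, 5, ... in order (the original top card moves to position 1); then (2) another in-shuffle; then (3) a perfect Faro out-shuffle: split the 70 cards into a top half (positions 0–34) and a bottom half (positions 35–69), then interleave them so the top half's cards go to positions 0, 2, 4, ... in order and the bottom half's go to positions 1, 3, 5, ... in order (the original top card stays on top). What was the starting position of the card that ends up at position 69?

Undo the operations in reverse order, starting from position 69:
  undo op 3 (out-shuffle, from bottom half): 69 ← 69
  undo op 2 (in-shuffle, from top half): 69 ← 34
  undo op 1 (in-shuffle, from bottom half): 34 ← 52
So the card at position 69 came from original position 52.

52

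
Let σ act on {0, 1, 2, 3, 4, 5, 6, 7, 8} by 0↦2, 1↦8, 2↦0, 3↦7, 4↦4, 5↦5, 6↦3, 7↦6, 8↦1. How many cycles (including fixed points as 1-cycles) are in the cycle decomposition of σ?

Cycle decomposition: (0 2) (1 8) (3 7 6) (4) (5).
5 cycles.

5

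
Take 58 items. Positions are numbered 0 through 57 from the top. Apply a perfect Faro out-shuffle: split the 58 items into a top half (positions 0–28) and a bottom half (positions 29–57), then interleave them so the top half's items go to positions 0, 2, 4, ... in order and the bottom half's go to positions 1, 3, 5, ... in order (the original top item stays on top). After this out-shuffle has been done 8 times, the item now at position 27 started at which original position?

3

Work backwards from position 27, undoing one out-shuffle at a time:
27 ← 42 ← 21 ← 39 ← 48 ← 24 ← 12 ← 6 ← 3
So the item now at position 27 started at position 3.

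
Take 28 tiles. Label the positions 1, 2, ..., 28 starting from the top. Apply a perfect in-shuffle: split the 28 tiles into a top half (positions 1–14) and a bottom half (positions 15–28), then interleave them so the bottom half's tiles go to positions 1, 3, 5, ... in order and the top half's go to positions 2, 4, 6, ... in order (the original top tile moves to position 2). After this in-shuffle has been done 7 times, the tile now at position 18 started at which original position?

16

Work backwards from position 18, undoing one in-shuffle at a time:
18 ← 9 ← 19 ← 24 ← 12 ← 6 ← 3 ← 16
So the tile now at position 18 started at position 16.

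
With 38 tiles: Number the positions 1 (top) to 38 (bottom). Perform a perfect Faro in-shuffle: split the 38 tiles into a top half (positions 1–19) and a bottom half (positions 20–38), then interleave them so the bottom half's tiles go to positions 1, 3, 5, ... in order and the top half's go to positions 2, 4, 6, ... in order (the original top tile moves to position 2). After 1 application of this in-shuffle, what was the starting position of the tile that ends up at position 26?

Work backwards from position 26, undoing one in-shuffle at a time:
26 ← 13
So the tile now at position 26 started at position 13.

13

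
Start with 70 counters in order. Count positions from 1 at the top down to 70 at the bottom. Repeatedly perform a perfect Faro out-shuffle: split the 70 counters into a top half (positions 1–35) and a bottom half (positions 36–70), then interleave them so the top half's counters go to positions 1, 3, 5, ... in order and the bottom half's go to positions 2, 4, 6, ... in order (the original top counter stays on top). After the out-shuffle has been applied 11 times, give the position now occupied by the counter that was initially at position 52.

52

Track the counter's position through each out-shuffle:
52 → 34 → 67 → 64 → 58 → 46 → 22 → 43 → 16 → 31 → 61 → 52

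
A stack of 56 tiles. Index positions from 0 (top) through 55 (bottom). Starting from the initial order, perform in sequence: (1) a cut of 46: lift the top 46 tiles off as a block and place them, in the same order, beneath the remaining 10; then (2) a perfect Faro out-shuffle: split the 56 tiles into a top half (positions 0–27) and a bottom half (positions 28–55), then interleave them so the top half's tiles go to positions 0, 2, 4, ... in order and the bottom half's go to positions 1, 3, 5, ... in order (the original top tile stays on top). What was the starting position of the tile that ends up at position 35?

Undo the operations in reverse order, starting from position 35:
  undo op 2 (out-shuffle, from bottom half): 35 ← 45
  undo op 1 (cut 46): 45 ← 35
So the tile at position 35 came from original position 35.

35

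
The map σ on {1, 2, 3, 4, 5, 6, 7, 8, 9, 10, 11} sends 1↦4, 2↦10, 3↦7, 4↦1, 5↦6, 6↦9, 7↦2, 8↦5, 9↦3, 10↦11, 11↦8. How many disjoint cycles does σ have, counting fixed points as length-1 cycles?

2

Cycle decomposition: (1 4) (2 10 11 8 5 6 9 3 7).
2 cycles.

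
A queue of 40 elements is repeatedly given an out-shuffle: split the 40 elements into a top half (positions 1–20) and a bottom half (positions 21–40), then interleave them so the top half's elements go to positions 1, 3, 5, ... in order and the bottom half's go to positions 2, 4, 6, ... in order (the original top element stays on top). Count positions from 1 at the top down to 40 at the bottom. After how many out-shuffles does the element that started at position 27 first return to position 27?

2

Follow position 27 under repeated out-shuffles:
27 → 14 → 27
It first returns after 2 out-shuffles.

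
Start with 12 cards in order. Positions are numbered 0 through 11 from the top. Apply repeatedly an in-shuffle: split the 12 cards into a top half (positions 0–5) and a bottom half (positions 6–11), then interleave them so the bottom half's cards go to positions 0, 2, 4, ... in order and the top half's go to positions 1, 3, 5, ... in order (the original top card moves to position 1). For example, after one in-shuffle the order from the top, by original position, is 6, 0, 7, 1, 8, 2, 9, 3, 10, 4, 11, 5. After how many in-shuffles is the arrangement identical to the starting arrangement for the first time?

The in-shuffle permutes the 12 positions with cycle lengths [12].
Every card is home exactly when every cycle has completed a whole number of laps, i.e. after lcm(12) = 12 in-shuffles.

12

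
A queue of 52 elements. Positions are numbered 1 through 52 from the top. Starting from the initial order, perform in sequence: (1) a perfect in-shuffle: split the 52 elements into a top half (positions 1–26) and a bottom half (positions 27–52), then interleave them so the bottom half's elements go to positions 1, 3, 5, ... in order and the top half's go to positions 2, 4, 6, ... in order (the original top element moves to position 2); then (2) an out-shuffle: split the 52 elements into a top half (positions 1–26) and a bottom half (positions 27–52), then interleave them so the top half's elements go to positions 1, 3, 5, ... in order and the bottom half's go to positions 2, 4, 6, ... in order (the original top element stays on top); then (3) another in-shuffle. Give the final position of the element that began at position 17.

32

Track the element from position 17 forward through each operation:
  after op 1 (in-shuffle): 17 → 34
  after op 2 (out-shuffle): 34 → 16
  after op 3 (in-shuffle): 16 → 32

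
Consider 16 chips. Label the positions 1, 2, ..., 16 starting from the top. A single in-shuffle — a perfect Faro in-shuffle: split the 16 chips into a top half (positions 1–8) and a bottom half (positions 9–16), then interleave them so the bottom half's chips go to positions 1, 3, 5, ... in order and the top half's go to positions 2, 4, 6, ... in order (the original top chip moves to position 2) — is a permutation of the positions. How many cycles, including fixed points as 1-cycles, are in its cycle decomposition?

Trace each unvisited position around until it returns:
(1 2 4 8 16 15 13 9) (3 6 12 7 14 11 5 10)
2 cycles in total.

2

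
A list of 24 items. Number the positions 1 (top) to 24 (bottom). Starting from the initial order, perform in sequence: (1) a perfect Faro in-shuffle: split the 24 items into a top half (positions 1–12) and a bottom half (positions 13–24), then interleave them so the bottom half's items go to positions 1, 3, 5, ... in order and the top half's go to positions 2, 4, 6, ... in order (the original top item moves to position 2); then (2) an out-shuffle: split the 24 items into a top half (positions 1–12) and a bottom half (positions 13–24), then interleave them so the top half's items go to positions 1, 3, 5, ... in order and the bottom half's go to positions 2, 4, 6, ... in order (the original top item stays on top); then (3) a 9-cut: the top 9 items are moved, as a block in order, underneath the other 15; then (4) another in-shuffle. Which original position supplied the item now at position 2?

Undo the operations in reverse order, starting from position 2:
  undo op 4 (in-shuffle, from top half): 2 ← 1
  undo op 3 (cut 9): 1 ← 10
  undo op 2 (out-shuffle, from bottom half): 10 ← 17
  undo op 1 (in-shuffle, from bottom half): 17 ← 21
So the item at position 2 came from original position 21.

21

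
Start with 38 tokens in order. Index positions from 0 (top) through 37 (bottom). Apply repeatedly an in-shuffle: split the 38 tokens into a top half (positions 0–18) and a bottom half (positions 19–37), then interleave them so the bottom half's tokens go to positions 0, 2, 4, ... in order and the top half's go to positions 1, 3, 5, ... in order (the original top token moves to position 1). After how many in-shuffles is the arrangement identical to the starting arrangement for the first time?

12

The in-shuffle permutes the 38 positions with cycle lengths [2, 12, 12, 12].
Every token is home exactly when every cycle has completed a whole number of laps, i.e. after lcm(2, 12) = 12 in-shuffles.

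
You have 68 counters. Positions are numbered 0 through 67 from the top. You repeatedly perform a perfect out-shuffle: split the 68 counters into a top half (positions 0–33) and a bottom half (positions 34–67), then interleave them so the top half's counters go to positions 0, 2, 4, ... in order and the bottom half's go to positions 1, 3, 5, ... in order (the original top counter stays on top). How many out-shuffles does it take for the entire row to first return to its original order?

The out-shuffle permutes the 68 positions with cycle lengths [1, 1, 66].
Every counter is home exactly when every cycle has completed a whole number of laps, i.e. after lcm(1, 66) = 66 out-shuffles.

66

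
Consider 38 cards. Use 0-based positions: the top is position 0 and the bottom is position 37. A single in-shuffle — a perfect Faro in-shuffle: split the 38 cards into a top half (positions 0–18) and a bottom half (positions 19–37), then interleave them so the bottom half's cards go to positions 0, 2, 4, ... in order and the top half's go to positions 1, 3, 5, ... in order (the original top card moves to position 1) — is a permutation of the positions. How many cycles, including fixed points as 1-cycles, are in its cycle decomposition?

4

Trace each unvisited position around until it returns:
(0 1 3 7 15 31 ... len 12) (2 5 11 23 8 17 ... len 12) (6 13 27 16 33 28 ... len 12) (12 25)
4 cycles in total.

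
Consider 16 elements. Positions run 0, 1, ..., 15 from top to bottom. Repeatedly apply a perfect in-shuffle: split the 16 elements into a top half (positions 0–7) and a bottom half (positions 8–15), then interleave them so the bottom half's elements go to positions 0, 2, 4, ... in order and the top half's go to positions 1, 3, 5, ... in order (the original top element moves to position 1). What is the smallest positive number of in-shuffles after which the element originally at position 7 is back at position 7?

Follow position 7 under repeated in-shuffles:
7 → 15 → 14 → 12 → 8 → 0 → 1 → 3 → 7
It first returns after 8 in-shuffles.

8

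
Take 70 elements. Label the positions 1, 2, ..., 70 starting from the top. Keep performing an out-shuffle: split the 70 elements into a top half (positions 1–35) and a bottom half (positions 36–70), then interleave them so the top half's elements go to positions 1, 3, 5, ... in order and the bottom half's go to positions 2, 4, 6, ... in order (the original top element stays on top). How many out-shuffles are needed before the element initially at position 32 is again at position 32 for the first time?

Follow position 32 under repeated out-shuffles:
32 → 63 → 56 → 42 → 14 → 27 → 53 → 36 → ... → 32 (length 22)
It first returns after 22 out-shuffles.

22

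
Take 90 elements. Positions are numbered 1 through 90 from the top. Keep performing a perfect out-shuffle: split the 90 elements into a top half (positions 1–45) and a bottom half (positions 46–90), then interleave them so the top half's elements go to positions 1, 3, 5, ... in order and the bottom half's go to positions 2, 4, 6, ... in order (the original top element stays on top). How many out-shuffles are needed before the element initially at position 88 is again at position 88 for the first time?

11

Follow position 88 under repeated out-shuffles:
88 → 86 → 82 → 74 → 58 → 26 → 51 → 12 → 23 → 45 → 89 → 88
It first returns after 11 out-shuffles.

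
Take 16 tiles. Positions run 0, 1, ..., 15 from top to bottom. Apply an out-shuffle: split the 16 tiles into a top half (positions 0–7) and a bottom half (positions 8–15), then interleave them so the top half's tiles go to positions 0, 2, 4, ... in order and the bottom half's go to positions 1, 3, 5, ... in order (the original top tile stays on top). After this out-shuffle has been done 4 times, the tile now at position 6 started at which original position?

6

Work backwards from position 6, undoing one out-shuffle at a time:
6 ← 3 ← 9 ← 12 ← 6
So the tile now at position 6 started at position 6.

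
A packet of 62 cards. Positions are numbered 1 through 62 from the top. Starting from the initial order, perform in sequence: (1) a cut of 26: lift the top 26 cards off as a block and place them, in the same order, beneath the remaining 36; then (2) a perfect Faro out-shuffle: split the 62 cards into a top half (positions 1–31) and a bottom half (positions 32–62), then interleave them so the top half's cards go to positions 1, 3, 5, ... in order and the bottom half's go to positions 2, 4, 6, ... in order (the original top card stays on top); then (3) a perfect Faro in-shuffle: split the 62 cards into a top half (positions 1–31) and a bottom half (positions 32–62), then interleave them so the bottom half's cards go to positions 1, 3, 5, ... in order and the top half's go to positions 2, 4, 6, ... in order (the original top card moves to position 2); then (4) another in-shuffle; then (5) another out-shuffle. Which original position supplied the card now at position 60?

Undo the operations in reverse order, starting from position 60:
  undo op 5 (out-shuffle, from bottom half): 60 ← 61
  undo op 4 (in-shuffle, from bottom half): 61 ← 62
  undo op 3 (in-shuffle, from top half): 62 ← 31
  undo op 2 (out-shuffle, from top half): 31 ← 16
  undo op 1 (cut 26): 16 ← 42
So the card at position 60 came from original position 42.

42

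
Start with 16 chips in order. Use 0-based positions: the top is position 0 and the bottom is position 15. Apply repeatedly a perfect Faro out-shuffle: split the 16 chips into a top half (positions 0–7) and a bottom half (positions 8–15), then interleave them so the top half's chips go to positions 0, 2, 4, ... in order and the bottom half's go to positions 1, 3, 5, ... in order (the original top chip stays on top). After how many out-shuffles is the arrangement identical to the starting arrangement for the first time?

4

The out-shuffle permutes the 16 positions with cycle lengths [1, 1, 2, 4, 4, 4].
Every chip is home exactly when every cycle has completed a whole number of laps, i.e. after lcm(1, 2, 4) = 4 out-shuffles.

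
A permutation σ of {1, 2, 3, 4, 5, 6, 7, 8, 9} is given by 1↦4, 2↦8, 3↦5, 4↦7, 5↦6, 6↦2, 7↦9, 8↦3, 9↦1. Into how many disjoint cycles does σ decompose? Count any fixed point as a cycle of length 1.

2

Cycle decomposition: (1 4 7 9) (2 8 3 5 6).
2 cycles.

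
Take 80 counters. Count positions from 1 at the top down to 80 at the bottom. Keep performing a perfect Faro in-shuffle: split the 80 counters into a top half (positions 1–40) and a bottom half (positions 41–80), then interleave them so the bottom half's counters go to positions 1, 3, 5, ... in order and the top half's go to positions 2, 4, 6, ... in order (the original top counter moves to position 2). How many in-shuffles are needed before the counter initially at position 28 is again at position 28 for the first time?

Follow position 28 under repeated in-shuffles:
28 → 56 → 31 → 62 → 43 → 5 → 10 → 20 → ... → 28 (length 54)
It first returns after 54 in-shuffles.

54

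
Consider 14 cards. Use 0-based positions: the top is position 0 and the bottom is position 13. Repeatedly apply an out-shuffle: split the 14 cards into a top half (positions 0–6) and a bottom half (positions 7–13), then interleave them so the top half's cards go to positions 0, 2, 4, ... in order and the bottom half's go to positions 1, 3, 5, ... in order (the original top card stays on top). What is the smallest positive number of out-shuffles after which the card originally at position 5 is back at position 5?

12

Follow position 5 under repeated out-shuffles:
5 → 10 → 7 → 1 → 2 → 4 → 8 → 3 → 6 → 12 → 11 → 9 → 5
It first returns after 12 out-shuffles.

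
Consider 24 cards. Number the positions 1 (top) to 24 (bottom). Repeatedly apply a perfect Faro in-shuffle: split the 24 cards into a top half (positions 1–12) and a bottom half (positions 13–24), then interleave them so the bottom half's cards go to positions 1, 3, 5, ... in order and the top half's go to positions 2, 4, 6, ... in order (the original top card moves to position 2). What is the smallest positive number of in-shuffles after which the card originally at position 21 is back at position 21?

20

Follow position 21 under repeated in-shuffles:
21 → 17 → 9 → 18 → 11 → 22 → 19 → 13 → 1 → 2 → 4 → 8 → 16 → 7 → 14 → 3 → 6 → 12 → 24 → 23 → 21
It first returns after 20 in-shuffles.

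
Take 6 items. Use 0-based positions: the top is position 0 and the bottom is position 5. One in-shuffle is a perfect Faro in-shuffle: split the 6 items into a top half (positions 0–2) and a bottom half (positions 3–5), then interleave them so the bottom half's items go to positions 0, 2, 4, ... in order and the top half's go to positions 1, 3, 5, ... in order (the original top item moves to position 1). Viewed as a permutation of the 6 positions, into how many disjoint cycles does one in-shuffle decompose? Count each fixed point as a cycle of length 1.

2

Trace each unvisited position around until it returns:
(0 1 3) (2 5 4)
2 cycles in total.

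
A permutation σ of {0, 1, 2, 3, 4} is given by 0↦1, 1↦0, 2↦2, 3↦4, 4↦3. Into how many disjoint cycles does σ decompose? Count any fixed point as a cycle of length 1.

3

Cycle decomposition: (0 1) (2) (3 4).
3 cycles.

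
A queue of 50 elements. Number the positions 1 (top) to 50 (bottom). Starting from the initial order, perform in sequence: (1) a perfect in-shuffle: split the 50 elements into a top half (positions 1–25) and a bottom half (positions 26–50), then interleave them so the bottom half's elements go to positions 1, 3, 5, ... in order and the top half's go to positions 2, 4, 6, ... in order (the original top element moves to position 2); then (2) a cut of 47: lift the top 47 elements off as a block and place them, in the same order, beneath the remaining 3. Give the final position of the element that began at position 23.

49

Track the element from position 23 forward through each operation:
  after op 1 (in-shuffle): 23 → 46
  after op 2 (cut 47): 46 → 49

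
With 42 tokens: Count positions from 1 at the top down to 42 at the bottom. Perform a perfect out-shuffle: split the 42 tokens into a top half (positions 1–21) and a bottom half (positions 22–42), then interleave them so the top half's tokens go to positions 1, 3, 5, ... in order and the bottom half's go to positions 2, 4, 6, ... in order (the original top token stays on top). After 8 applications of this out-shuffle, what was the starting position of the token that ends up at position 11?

2

Work backwards from position 11, undoing one out-shuffle at a time:
11 ← 6 ← 24 ← 33 ← 17 ← 9 ← 5 ← 3 ← 2
So the token now at position 11 started at position 2.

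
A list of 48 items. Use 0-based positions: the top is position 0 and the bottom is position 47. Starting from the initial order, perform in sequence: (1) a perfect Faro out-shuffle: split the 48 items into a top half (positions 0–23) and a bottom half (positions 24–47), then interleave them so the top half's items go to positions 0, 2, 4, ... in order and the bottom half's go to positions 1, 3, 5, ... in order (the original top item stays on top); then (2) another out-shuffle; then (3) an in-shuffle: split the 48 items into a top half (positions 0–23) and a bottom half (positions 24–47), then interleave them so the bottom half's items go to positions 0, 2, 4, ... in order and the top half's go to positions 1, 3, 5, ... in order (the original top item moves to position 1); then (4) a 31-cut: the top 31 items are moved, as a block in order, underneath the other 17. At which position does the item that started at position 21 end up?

43

Track the item from position 21 forward through each operation:
  after op 1 (out-shuffle): 21 → 42
  after op 2 (out-shuffle): 42 → 37
  after op 3 (in-shuffle): 37 → 26
  after op 4 (cut 31): 26 → 43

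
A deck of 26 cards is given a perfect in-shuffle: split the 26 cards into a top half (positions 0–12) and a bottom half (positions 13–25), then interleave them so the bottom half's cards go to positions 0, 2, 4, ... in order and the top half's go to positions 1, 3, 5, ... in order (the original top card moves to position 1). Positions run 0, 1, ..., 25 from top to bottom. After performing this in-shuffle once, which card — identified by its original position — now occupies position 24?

Work backwards from position 24, undoing one in-shuffle at a time:
24 ← 25
So the card now at position 24 started at position 25.

25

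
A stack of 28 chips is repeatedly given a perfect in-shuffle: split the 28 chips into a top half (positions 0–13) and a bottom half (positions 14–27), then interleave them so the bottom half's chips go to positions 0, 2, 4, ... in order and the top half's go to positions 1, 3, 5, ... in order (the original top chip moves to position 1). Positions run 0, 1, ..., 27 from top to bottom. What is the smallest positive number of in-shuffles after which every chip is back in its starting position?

The in-shuffle permutes the 28 positions with cycle lengths [28].
Every chip is home exactly when every cycle has completed a whole number of laps, i.e. after lcm(28) = 28 in-shuffles.

28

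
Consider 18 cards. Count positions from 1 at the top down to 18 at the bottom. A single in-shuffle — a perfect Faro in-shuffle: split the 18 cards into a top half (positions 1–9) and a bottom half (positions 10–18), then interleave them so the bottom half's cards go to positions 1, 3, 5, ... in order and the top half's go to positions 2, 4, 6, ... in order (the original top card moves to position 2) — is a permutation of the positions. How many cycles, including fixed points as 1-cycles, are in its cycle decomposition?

1

Trace each unvisited position around until it returns:
(1 2 4 8 16 13 ... len 18)
1 cycle in total.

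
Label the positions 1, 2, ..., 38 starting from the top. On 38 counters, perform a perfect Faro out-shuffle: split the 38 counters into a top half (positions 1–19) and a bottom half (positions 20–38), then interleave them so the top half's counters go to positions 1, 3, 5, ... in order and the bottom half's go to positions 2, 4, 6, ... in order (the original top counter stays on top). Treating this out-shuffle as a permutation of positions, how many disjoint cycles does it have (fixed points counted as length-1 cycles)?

3

Trace each unvisited position around until it returns:
(1) (2 3 5 9 17 33 ... len 36) (38)
3 cycles in total.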